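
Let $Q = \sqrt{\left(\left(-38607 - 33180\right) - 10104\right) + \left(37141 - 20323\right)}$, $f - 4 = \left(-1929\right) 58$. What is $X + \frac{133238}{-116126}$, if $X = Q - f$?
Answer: $\frac{209545345}{1873} + i \sqrt{65073} \approx 1.1188 \cdot 10^{5} + 255.09 i$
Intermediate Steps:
$f = -111878$ ($f = 4 - 111882 = -111878$)
$Q = i \sqrt{65073}$ ($Q = \sqrt{\left(-71787 - 10104\right) + \left(37141 - 20323\right)} = \sqrt{-81891 + 16818} = \sqrt{-65073} = i \sqrt{65073} \approx 255.09 i$)
$X = 111878 + i \sqrt{65073}$ ($X = i \sqrt{65073} - -111878 = i \sqrt{65073} + 111878 = 111878 + i \sqrt{65073} \approx 1.1188 \cdot 10^{5} + 255.09 i$)
$X + \frac{133238}{-116126} = \left(111878 + i \sqrt{65073}\right) + \frac{133238}{-116126} = \left(111878 + i \sqrt{65073}\right) + 133238 \left(- \frac{1}{116126}\right) = \left(111878 + i \sqrt{65073}\right) - \frac{2149}{1873} = \frac{209545345}{1873} + i \sqrt{65073}$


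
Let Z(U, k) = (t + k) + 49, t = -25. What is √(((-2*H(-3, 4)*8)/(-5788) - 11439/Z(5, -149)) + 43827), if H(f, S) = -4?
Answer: √57473095337630/36175 ≈ 209.57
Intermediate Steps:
Z(U, k) = 24 + k (Z(U, k) = (-25 + k) + 49 = 24 + k)
√(((-2*H(-3, 4)*8)/(-5788) - 11439/Z(5, -149)) + 43827) = √(((-2*(-4)*8)/(-5788) - 11439/(24 - 149)) + 43827) = √(((8*8)*(-1/5788) - 11439/(-125)) + 43827) = √((64*(-1/5788) - 11439*(-1/125)) + 43827) = √((-16/1447 + 11439/125) + 43827) = √(16550233/180875 + 43827) = √(7943758858/180875) = √57473095337630/36175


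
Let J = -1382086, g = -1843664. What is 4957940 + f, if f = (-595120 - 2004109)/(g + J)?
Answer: 15993077554229/3225750 ≈ 4.9579e+6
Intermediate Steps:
f = 2599229/3225750 (f = (-595120 - 2004109)/(-1843664 - 1382086) = -2599229/(-3225750) = -2599229*(-1/3225750) = 2599229/3225750 ≈ 0.80577)
4957940 + f = 4957940 + 2599229/3225750 = 15993077554229/3225750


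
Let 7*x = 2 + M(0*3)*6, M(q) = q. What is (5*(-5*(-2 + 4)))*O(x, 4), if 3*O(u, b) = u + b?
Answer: -500/7 ≈ -71.429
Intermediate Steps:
x = 2/7 (x = (2 + (0*3)*6)/7 = (2 + 0*6)/7 = (2 + 0)/7 = (1/7)*2 = 2/7 ≈ 0.28571)
O(u, b) = b/3 + u/3 (O(u, b) = (u + b)/3 = (b + u)/3 = b/3 + u/3)
(5*(-5*(-2 + 4)))*O(x, 4) = (5*(-5*(-2 + 4)))*((1/3)*4 + (1/3)*(2/7)) = (5*(-5*2))*(4/3 + 2/21) = (5*(-10))*(10/7) = -50*10/7 = -500/7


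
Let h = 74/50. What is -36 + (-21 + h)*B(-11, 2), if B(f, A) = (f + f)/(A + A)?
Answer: 1784/25 ≈ 71.360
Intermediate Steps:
h = 37/25 (h = 74*(1/50) = 37/25 ≈ 1.4800)
B(f, A) = f/A (B(f, A) = (2*f)/((2*A)) = (2*f)*(1/(2*A)) = f/A)
-36 + (-21 + h)*B(-11, 2) = -36 + (-21 + 37/25)*(-11/2) = -36 - (-5368)/(25*2) = -36 - 488/25*(-11/2) = -36 + 2684/25 = 1784/25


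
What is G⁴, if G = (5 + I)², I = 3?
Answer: 16777216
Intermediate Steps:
G = 64 (G = (5 + 3)² = 8² = 64)
G⁴ = 64⁴ = 16777216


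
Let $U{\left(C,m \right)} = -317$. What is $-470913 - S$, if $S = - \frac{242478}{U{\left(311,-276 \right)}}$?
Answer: $- \frac{149521899}{317} \approx -4.7168 \cdot 10^{5}$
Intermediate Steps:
$S = \frac{242478}{317}$ ($S = - \frac{242478}{-317} = \left(-242478\right) \left(- \frac{1}{317}\right) = \frac{242478}{317} \approx 764.92$)
$-470913 - S = -470913 - \frac{242478}{317} = - \frac{149521899}{317}$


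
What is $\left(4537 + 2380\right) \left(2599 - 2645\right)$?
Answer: $-318182$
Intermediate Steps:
$\left(4537 + 2380\right) \left(2599 - 2645\right) = 6917 \left(-46\right) = -318182$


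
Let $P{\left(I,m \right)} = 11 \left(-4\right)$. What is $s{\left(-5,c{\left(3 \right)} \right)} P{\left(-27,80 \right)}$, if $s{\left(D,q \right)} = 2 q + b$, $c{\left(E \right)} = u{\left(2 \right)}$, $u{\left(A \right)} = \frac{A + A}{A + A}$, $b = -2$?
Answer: $0$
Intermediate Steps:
$u{\left(A \right)} = 1$ ($u{\left(A \right)} = \frac{2 A}{2 A} = 2 A \frac{1}{2 A} = 1$)
$c{\left(E \right)} = 1$
$s{\left(D,q \right)} = -2 + 2 q$ ($s{\left(D,q \right)} = 2 q - 2 = -2 + 2 q$)
$P{\left(I,m \right)} = -44$
$s{\left(-5,c{\left(3 \right)} \right)} P{\left(-27,80 \right)} = \left(-2 + 2 \cdot 1\right) \left(-44\right) = \left(-2 + 2\right) \left(-44\right) = 0 \left(-44\right) = 0$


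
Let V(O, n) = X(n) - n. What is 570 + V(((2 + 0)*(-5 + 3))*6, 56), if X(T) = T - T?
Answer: 514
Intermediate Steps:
X(T) = 0
V(O, n) = -n (V(O, n) = 0 - n = -n)
570 + V(((2 + 0)*(-5 + 3))*6, 56) = 570 - 1*56 = 570 - 56 = 514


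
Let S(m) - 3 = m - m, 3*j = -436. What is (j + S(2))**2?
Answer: 182329/9 ≈ 20259.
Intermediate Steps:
j = -436/3 (j = (1/3)*(-436) = -436/3 ≈ -145.33)
S(m) = 3 (S(m) = 3 + (m - m) = 3 + 0 = 3)
(j + S(2))**2 = (-436/3 + 3)**2 = (-427/3)**2 = 182329/9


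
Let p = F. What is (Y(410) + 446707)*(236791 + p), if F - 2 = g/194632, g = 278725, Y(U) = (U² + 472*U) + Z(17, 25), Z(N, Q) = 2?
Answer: 37254084189621429/194632 ≈ 1.9141e+11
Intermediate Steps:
Y(U) = 2 + U² + 472*U (Y(U) = (U² + 472*U) + 2 = 2 + U² + 472*U)
F = 667989/194632 (F = 2 + 278725/194632 = 667989/194632 ≈ 3.4321)
p = 667989/194632 ≈ 3.4321
(Y(410) + 446707)*(236791 + p) = ((2 + 410² + 472*410) + 446707)*(236791 + 667989/194632) = ((2 + 168100 + 193520) + 446707)*(46087773901/194632) = (361622 + 446707)*(46087773901/194632) = 808329*(46087773901/194632) = 37254084189621429/194632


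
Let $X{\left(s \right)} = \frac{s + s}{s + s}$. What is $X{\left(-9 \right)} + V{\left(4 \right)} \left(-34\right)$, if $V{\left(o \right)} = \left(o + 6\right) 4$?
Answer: $-1359$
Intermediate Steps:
$X{\left(s \right)} = 1$ ($X{\left(s \right)} = \frac{2 s}{2 s} = 2 s \frac{1}{2 s} = 1$)
$V{\left(o \right)} = 24 + 4 o$ ($V{\left(o \right)} = \left(6 + o\right) 4 = 24 + 4 o$)
$X{\left(-9 \right)} + V{\left(4 \right)} \left(-34\right) = 1 + \left(24 + 4 \cdot 4\right) \left(-34\right) = 1 + \left(24 + 16\right) \left(-34\right) = 1 + 40 \left(-34\right) = 1 - 1360 = -1359$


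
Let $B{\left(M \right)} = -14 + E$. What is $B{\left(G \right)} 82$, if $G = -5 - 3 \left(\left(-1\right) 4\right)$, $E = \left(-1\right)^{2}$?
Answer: $-1066$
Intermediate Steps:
$E = 1$
$G = 7$ ($G = -5 - -12 = -5 + 12 = 7$)
$B{\left(M \right)} = -13$ ($B{\left(M \right)} = -14 + 1 = -13$)
$B{\left(G \right)} 82 = \left(-13\right) 82 = -1066$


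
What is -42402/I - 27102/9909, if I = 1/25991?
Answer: -3640138480780/3303 ≈ -1.1021e+9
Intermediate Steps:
I = 1/25991 ≈ 3.8475e-5
-42402/I - 27102/9909 = -42402/1/25991 - 27102/9909 = -42402*25991 - 27102*1/9909 = -1102070382 - 9034/3303 = -3640138480780/3303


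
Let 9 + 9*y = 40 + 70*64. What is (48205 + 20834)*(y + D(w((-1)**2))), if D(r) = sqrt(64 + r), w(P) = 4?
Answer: 34603881 + 138078*sqrt(17) ≈ 3.5173e+7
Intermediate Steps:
y = 4511/9 (y = -1 + (40 + 70*64)/9 = -1 + (40 + 4480)/9 = -1 + (1/9)*4520 = -1 + 4520/9 = 4511/9 ≈ 501.22)
(48205 + 20834)*(y + D(w((-1)**2))) = (48205 + 20834)*(4511/9 + sqrt(64 + 4)) = 69039*(4511/9 + sqrt(68)) = 69039*(4511/9 + 2*sqrt(17)) = 34603881 + 138078*sqrt(17)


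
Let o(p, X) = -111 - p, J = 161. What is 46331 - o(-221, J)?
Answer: 46221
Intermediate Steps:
46331 - o(-221, J) = 46331 - (-111 - 1*(-221)) = 46331 - (-111 + 221) = 46331 - 1*110 = 46331 - 110 = 46221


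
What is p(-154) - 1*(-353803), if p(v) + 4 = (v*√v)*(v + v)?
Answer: 353799 + 47432*I*√154 ≈ 3.538e+5 + 5.8862e+5*I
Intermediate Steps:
p(v) = -4 + 2*v^(5/2) (p(v) = -4 + (v*√v)*(v + v) = -4 + v^(3/2)*(2*v) = -4 + 2*v^(5/2))
p(-154) - 1*(-353803) = (-4 + 2*(-154)^(5/2)) - 1*(-353803) = (-4 + 2*(23716*I*√154)) + 353803 = (-4 + 47432*I*√154) + 353803 = 353799 + 47432*I*√154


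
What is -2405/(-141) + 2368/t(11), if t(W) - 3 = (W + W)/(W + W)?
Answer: 85877/141 ≈ 609.06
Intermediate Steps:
t(W) = 4 (t(W) = 3 + (W + W)/(W + W) = 3 + (2*W)/((2*W)) = 3 + (2*W)*(1/(2*W)) = 3 + 1 = 4)
-2405/(-141) + 2368/t(11) = -2405/(-141) + 2368/4 = -2405*(-1/141) + 2368*(¼) = 2405/141 + 592 = 85877/141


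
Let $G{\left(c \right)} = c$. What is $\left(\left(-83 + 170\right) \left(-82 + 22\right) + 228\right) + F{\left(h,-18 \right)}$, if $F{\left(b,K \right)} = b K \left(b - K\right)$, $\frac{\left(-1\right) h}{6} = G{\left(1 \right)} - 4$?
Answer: $-16656$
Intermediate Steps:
$h = 18$ ($h = - 6 \left(1 - 4\right) = \left(-6\right) \left(-3\right) = 18$)
$F{\left(b,K \right)} = K b \left(b - K\right)$
$\left(\left(-83 + 170\right) \left(-82 + 22\right) + 228\right) + F{\left(h,-18 \right)} = \left(\left(-83 + 170\right) \left(-82 + 22\right) + 228\right) - 324 \left(18 - -18\right) = \left(87 \left(-60\right) + 228\right) - 324 \left(18 + 18\right) = \left(-5220 + 228\right) - 324 \cdot 36 = -4992 - 11664 = -16656$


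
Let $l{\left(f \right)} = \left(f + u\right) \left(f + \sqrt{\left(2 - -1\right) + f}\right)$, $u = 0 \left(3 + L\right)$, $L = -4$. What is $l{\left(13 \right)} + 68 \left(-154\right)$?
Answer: $-10251$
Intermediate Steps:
$u = 0$ ($u = 0 \left(3 - 4\right) = 0 \left(-1\right) = 0$)
$l{\left(f \right)} = f \left(f + \sqrt{3 + f}\right)$ ($l{\left(f \right)} = \left(f + 0\right) \left(f + \sqrt{\left(2 - -1\right) + f}\right) = f \left(f + \sqrt{\left(2 + 1\right) + f}\right) = f \left(f + \sqrt{3 + f}\right)$)
$l{\left(13 \right)} + 68 \left(-154\right) = 13 \left(13 + \sqrt{3 + 13}\right) + 68 \left(-154\right) = 13 \left(13 + \sqrt{16}\right) - 10472 = 13 \left(13 + 4\right) - 10472 = 13 \cdot 17 - 10472 = 221 - 10472 = -10251$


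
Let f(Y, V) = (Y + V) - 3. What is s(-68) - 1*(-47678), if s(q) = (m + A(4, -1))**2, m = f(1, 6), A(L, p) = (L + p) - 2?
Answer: 47703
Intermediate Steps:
A(L, p) = -2 + L + p
f(Y, V) = -3 + V + Y (f(Y, V) = (V + Y) - 3 = -3 + V + Y)
m = 4 (m = -3 + 6 + 1 = 4)
s(q) = 25 (s(q) = (4 + (-2 + 4 - 1))**2 = (4 + 1)**2 = 5**2 = 25)
s(-68) - 1*(-47678) = 25 - 1*(-47678) = 25 + 47678 = 47703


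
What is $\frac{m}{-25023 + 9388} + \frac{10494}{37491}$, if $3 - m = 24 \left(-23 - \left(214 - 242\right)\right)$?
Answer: $\frac{56153379}{195390595} \approx 0.28739$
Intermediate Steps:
$m = -117$ ($m = 3 - 24 \left(-23 - \left(214 - 242\right)\right) = 3 - 24 \left(-23 - -28\right) = 3 - 24 \left(-23 + 28\right) = 3 - 24 \cdot 5 = 3 - 120 = -117$)
$\frac{m}{-25023 + 9388} + \frac{10494}{37491} = - \frac{117}{-25023 + 9388} + \frac{10494}{37491} = - \frac{117}{-15635} + 10494 \cdot \frac{1}{37491} = \left(-117\right) \left(- \frac{1}{15635}\right) + \frac{3498}{12497} = \frac{117}{15635} + \frac{3498}{12497} = \frac{56153379}{195390595}$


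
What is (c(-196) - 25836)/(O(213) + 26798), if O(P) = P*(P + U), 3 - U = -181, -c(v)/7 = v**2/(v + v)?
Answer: -25150/111359 ≈ -0.22585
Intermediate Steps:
c(v) = -7*v/2 (c(v) = -7*v**2/(v + v) = -7*v**2/(2*v) = -7*1/(2*v)*v**2 = -7*v/2)
U = 184 (U = 3 - 1*(-181) = 3 + 181 = 184)
O(P) = P*(184 + P) (O(P) = P*(P + 184) = P*(184 + P))
(c(-196) - 25836)/(O(213) + 26798) = (-7/2*(-196) - 25836)/(213*(184 + 213) + 26798) = (686 - 25836)/(213*397 + 26798) = -25150/(84561 + 26798) = -25150/111359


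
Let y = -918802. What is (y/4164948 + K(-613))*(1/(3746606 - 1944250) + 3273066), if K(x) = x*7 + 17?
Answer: -52508771877536802389669/3753359508744 ≈ -1.3990e+10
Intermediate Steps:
K(x) = 17 + 7*x (K(x) = 7*x + 17 = 17 + 7*x)
(y/4164948 + K(-613))*(1/(3746606 - 1944250) + 3273066) = (-918802/4164948 + (17 + 7*(-613)))*(1/(3746606 - 1944250) + 3273066) = (-918802*1/4164948 + (17 - 4291))*(1/1802356 + 3273066) = (-459401/2082474 - 4274)*(1/1802356 + 3273066) = -8900953277/2082474*5899230143497/1802356 = -52508771877536802389669/3753359508744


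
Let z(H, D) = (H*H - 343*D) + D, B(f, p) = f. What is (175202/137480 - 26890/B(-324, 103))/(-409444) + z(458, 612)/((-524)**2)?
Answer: 57491142348809/39122954930802960 ≈ 0.0014695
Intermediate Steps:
z(H, D) = H**2 - 342*D (z(H, D) = (H**2 - 343*D) + D = H**2 - 342*D)
(175202/137480 - 26890/B(-324, 103))/(-409444) + z(458, 612)/((-524)**2) = (175202/137480 - 26890/(-324))/(-409444) + (458**2 - 342*612)/((-524)**2) = (175202*(1/137480) - 26890*(-1/324))*(-1/409444) + (209764 - 209304)/274576 = (87601/68740 + 13445/162)*(-1/409444) + 460*(1/274576) = (469200331/5567940)*(-1/409444) + 115/68644 = -469200331/2279759625360 + 115/68644 = 57491142348809/39122954930802960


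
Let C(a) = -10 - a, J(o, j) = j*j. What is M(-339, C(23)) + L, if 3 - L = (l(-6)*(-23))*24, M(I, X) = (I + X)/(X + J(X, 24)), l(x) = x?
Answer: -599053/181 ≈ -3309.7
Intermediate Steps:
J(o, j) = j**2
M(I, X) = (I + X)/(576 + X) (M(I, X) = (I + X)/(X + 24**2) = (I + X)/(X + 576) = (I + X)/(576 + X))
L = -3309 (L = 3 - (-6*(-23))*24 = 3 - 138*24 = 3 - 1*3312 = 3 - 3312 = -3309)
M(-339, C(23)) + L = (-339 + (-10 - 1*23))/(576 + (-10 - 1*23)) - 3309 = (-339 + (-10 - 23))/(576 + (-10 - 23)) - 3309 = (-339 - 33)/(576 - 33) - 3309 = -372/543 - 3309 = (1/543)*(-372) - 3309 = -124/181 - 3309 = -599053/181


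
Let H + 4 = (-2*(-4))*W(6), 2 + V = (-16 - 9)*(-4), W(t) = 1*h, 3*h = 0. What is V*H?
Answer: -392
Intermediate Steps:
h = 0 (h = (1/3)*0 = 0)
W(t) = 0 (W(t) = 1*0 = 0)
V = 98 (V = -2 + (-16 - 9)*(-4) = -2 - 25*(-4) = -2 + 100 = 98)
H = -4 (H = -4 - 2*(-4)*0 = -4 + 8*0 = -4 + 0 = -4)
V*H = 98*(-4) = -392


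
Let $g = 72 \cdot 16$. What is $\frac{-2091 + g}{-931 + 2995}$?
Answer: $- \frac{313}{688} \approx -0.45494$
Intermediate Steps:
$g = 1152$
$\frac{-2091 + g}{-931 + 2995} = \frac{-2091 + 1152}{-931 + 2995} = - \frac{939}{2064} = \left(-939\right) \frac{1}{2064} = - \frac{313}{688}$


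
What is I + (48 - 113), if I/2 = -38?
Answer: -141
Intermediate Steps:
I = -76 (I = 2*(-38) = -76)
I + (48 - 113) = -76 + (48 - 113) = -76 - 65 = -141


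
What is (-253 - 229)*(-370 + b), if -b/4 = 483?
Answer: 1109564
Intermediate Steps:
b = -1932 (b = -4*483 = -1932)
(-253 - 229)*(-370 + b) = (-253 - 229)*(-370 - 1932) = -482*(-2302) = 1109564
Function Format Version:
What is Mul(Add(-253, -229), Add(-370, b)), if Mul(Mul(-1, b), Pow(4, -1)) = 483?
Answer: 1109564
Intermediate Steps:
b = -1932 (b = Mul(-4, 483) = -1932)
Mul(Add(-253, -229), Add(-370, b)) = Mul(Add(-253, -229), Add(-370, -1932)) = Mul(-482, -2302) = 1109564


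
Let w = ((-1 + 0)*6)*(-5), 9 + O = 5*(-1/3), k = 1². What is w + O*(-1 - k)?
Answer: 154/3 ≈ 51.333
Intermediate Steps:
k = 1
O = -32/3 (O = -9 + 5*(-1/3) = -9 + 5*(-1*⅓) = -9 + 5*(-⅓) = -9 - 5/3 = -32/3 ≈ -10.667)
w = 30 (w = -1*6*(-5) = -6*(-5) = 30)
w + O*(-1 - k) = 30 - 32*(-1 - 1*1)/3 = 30 - 32*(-1 - 1)/3 = 30 - 32/3*(-2) = 30 + 64/3 = 154/3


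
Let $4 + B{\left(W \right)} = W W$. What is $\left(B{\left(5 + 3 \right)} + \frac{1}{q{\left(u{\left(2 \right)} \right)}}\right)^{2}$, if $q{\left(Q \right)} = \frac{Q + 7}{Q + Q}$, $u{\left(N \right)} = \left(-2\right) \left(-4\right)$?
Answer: $\frac{839056}{225} \approx 3729.1$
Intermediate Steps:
$u{\left(N \right)} = 8$
$q{\left(Q \right)} = \frac{7 + Q}{2 Q}$
$B{\left(W \right)} = -4 + W^{2}$ ($B{\left(W \right)} = -4 + W W = -4 + W^{2}$)
$\left(B{\left(5 + 3 \right)} + \frac{1}{q{\left(u{\left(2 \right)} \right)}}\right)^{2} = \left(\left(-4 + \left(5 + 3\right)^{2}\right) + \frac{1}{\frac{1}{2} \cdot \frac{1}{8} \left(7 + 8\right)}\right)^{2} = \left(\left(-4 + 8^{2}\right) + \frac{1}{\frac{1}{2} \cdot \frac{1}{8} \cdot 15}\right)^{2} = \left(\left(-4 + 64\right) + \frac{1}{\frac{15}{16}}\right)^{2} = \left(60 + \frac{16}{15}\right)^{2} = \left(\frac{916}{15}\right)^{2} = \frac{839056}{225}$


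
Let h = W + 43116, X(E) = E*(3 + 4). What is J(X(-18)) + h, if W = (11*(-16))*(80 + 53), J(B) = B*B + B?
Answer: 35458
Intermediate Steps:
X(E) = 7*E (X(E) = E*7 = 7*E)
J(B) = B + B² (J(B) = B² + B = B + B²)
W = -23408 (W = -176*133 = -23408)
h = 19708 (h = -23408 + 43116 = 19708)
J(X(-18)) + h = (7*(-18))*(1 + 7*(-18)) + 19708 = -126*(1 - 126) + 19708 = -126*(-125) + 19708 = 15750 + 19708 = 35458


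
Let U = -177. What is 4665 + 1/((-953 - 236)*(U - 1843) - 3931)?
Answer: 11185965586/2397849 ≈ 4665.0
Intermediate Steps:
4665 + 1/((-953 - 236)*(U - 1843) - 3931) = 4665 + 1/((-953 - 236)*(-177 - 1843) - 3931) = 4665 + 1/(-1189*(-2020) - 3931) = 4665 + 1/(2401780 - 3931) = 4665 + 1/2397849 = 11185965586/2397849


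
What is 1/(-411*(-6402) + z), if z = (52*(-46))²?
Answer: 1/8352886 ≈ 1.1972e-7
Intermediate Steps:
z = 5721664 (z = (-2392)² = 5721664)
1/(-411*(-6402) + z) = 1/(-411*(-6402) + 5721664) = 1/(2631222 + 5721664) = 1/8352886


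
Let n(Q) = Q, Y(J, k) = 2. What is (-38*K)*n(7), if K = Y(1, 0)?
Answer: -532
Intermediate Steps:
K = 2
(-38*K)*n(7) = -38*2*7 = -76*7 = -532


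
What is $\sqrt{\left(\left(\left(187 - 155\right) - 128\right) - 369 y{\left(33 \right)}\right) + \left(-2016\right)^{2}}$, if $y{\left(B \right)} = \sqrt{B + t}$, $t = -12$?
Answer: $\sqrt{4064160 - 369 \sqrt{21}} \approx 2015.6$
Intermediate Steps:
$y{\left(B \right)} = \sqrt{-12 + B}$ ($y{\left(B \right)} = \sqrt{B - 12} = \sqrt{-12 + B}$)
$\sqrt{\left(\left(\left(187 - 155\right) - 128\right) - 369 y{\left(33 \right)}\right) + \left(-2016\right)^{2}} = \sqrt{\left(\left(\left(187 - 155\right) - 128\right) - 369 \sqrt{-12 + 33}\right) + \left(-2016\right)^{2}} = \sqrt{\left(\left(32 - 128\right) - 369 \sqrt{21}\right) + 4064256} = \sqrt{\left(-96 - 369 \sqrt{21}\right) + 4064256} = \sqrt{4064160 - 369 \sqrt{21}}$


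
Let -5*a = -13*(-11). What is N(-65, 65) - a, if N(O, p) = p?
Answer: 468/5 ≈ 93.600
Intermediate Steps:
a = -143/5 (a = -(-13)*(-11)/5 = -1/5*143 = -143/5 ≈ -28.600)
N(-65, 65) - a = 65 - 1*(-143/5) = 65 + 143/5 = 468/5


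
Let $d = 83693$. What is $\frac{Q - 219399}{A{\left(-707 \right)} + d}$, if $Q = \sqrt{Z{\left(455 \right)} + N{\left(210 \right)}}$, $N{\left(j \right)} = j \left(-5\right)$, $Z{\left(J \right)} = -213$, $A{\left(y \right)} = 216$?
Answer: $- \frac{219399}{83909} + \frac{i \sqrt{1263}}{83909} \approx -2.6147 + 0.00042354 i$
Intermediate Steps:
$N{\left(j \right)} = - 5 j$
$Q = i \sqrt{1263}$ ($Q = \sqrt{-213 - 1050} = \sqrt{-1263} = i \sqrt{1263} \approx 35.539 i$)
$\frac{Q - 219399}{A{\left(-707 \right)} + d} = \frac{i \sqrt{1263} - 219399}{216 + 83693} = \frac{-219399 + i \sqrt{1263}}{83909} = \left(-219399 + i \sqrt{1263}\right) \frac{1}{83909} = - \frac{219399}{83909} + \frac{i \sqrt{1263}}{83909}$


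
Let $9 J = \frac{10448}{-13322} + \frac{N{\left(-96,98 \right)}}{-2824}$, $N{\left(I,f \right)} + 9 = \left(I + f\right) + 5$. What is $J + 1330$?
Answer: $\frac{112574454413}{84647988} \approx 1329.9$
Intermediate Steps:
$N{\left(I,f \right)} = -4 + I + f$ ($N{\left(I,f \right)} = -9 + \left(\left(I + f\right) + 5\right) = -9 + \left(5 + I + f\right) = -4 + I + f$)
$J = - \frac{7369627}{84647988}$ ($J = \frac{\frac{10448}{-13322} + \frac{-4 - 96 + 98}{-2824}}{9} = \frac{10448 \left(- \frac{1}{13322}\right) - - \frac{1}{1412}}{9} = \frac{- \frac{5224}{6661} + \frac{1}{1412}}{9} = \frac{1}{9} \left(- \frac{7369627}{9405332}\right) = - \frac{7369627}{84647988} \approx -0.087062$)
$J + 1330 = - \frac{7369627}{84647988} + 1330 = \frac{112574454413}{84647988}$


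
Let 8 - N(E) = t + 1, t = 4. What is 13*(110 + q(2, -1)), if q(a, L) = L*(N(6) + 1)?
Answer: 1378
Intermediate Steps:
N(E) = 3 (N(E) = 8 - (4 + 1) = 8 - 1*5 = 8 - 5 = 3)
q(a, L) = 4*L (q(a, L) = L*(3 + 1) = L*4 = 4*L)
13*(110 + q(2, -1)) = 13*(110 + 4*(-1)) = 13*(110 - 4) = 13*106 = 1378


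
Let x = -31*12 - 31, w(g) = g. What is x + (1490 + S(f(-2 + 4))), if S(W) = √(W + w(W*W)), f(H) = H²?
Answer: 1087 + 2*√5 ≈ 1091.5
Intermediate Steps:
S(W) = √(W + W²) (S(W) = √(W + W*W) = √(W + W²))
x = -403 (x = -372 - 31 = -403)
x + (1490 + S(f(-2 + 4))) = -403 + (1490 + √((-2 + 4)²*(1 + (-2 + 4)²))) = -403 + (1490 + √(2²*(1 + 2²))) = -403 + (1490 + √(4*(1 + 4))) = -403 + (1490 + √(4*5)) = -403 + (1490 + √20) = -403 + (1490 + 2*√5) = 1087 + 2*√5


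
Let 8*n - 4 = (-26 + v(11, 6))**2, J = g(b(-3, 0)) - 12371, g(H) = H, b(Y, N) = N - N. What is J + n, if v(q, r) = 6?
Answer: -24641/2 ≈ -12321.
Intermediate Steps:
b(Y, N) = 0
J = -12371 (J = 0 - 12371 = -12371)
n = 101/2 (n = 1/2 + (-26 + 6)**2/8 = 1/2 + (1/8)*(-20)**2 = 1/2 + (1/8)*400 = 1/2 + 50 = 101/2 ≈ 50.500)
J + n = -12371 + 101/2 = -24641/2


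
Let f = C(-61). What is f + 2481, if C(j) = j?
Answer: 2420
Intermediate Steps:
f = -61
f + 2481 = -61 + 2481 = 2420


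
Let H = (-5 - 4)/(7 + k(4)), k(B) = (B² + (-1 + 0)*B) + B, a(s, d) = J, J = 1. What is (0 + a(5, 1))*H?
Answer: -9/23 ≈ -0.39130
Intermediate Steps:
a(s, d) = 1
k(B) = B² (k(B) = (B² - B) + B = B²)
H = -9/23 (H = (-5 - 4)/(7 + 4²) = -9/(7 + 16) = -9/23 ≈ -0.39130)
(0 + a(5, 1))*H = (0 + 1)*(-9/23) = 1*(-9/23) = -9/23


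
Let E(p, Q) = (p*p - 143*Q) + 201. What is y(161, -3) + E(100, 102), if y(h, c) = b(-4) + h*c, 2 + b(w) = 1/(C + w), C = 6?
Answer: -9739/2 ≈ -4869.5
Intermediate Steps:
b(w) = -2 + 1/(6 + w)
E(p, Q) = 201 + p**2 - 143*Q (E(p, Q) = (p**2 - 143*Q) + 201 = 201 + p**2 - 143*Q)
y(h, c) = -3/2 + c*h (y(h, c) = (-11 - 2*(-4))/(6 - 4) + h*c = (-11 + 8)/2 + c*h = (1/2)*(-3) + c*h = -3/2 + c*h)
y(161, -3) + E(100, 102) = (-3/2 - 3*161) + (201 + 100**2 - 143*102) = (-3/2 - 483) + (201 + 10000 - 14586) = -969/2 - 4385 = -9739/2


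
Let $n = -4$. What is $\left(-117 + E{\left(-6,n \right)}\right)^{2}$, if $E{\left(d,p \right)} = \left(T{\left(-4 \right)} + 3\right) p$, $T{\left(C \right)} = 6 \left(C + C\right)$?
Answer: $3969$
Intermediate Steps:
$T{\left(C \right)} = 12 C$ ($T{\left(C \right)} = 6 \cdot 2 C = 12 C$)
$E{\left(d,p \right)} = - 45 p$ ($E{\left(d,p \right)} = \left(12 \left(-4\right) + 3\right) p = \left(-48 + 3\right) p = - 45 p$)
$\left(-117 + E{\left(-6,n \right)}\right)^{2} = \left(-117 - -180\right)^{2} = \left(-117 + 180\right)^{2} = 63^{2} = 3969$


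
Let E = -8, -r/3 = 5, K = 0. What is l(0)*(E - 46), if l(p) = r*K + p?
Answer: 0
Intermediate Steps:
r = -15 (r = -3*5 = -15)
l(p) = p (l(p) = -15*0 + p = 0 + p = p)
l(0)*(E - 46) = 0*(-8 - 46) = 0*(-54) = 0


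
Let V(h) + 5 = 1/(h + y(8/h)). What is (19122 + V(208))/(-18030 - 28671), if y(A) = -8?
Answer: -1274467/3113400 ≈ -0.40935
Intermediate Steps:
V(h) = -5 + 1/(-8 + h) (V(h) = -5 + 1/(h - 8) = -5 + 1/(-8 + h))
(19122 + V(208))/(-18030 - 28671) = (19122 + (41 - 5*208)/(-8 + 208))/(-18030 - 28671) = (19122 + (41 - 1040)/200)/(-46701) = (19122 + (1/200)*(-999))*(-1/46701) = (19122 - 999/200)*(-1/46701) = (3823401/200)*(-1/46701) = -1274467/3113400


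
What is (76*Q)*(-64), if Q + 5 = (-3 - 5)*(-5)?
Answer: -170240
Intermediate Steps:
Q = 35 (Q = -5 + (-3 - 5)*(-5) = -5 - 8*(-5) = -5 + 40 = 35)
(76*Q)*(-64) = (76*35)*(-64) = 2660*(-64) = -170240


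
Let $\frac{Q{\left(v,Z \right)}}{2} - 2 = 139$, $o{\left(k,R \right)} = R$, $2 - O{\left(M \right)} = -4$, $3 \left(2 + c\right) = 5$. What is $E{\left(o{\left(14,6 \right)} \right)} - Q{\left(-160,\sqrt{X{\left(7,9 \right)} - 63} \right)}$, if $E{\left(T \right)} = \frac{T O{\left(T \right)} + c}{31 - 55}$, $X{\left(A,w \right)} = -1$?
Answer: $- \frac{20411}{72} \approx -283.49$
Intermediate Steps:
$c = - \frac{1}{3}$ ($c = -2 + \frac{1}{3} \cdot 5 = -2 + \frac{5}{3} = - \frac{1}{3} \approx -0.33333$)
$O{\left(M \right)} = 6$ ($O{\left(M \right)} = 2 - -4 = 2 + 4 = 6$)
$Q{\left(v,Z \right)} = 282$ ($Q{\left(v,Z \right)} = 4 + 2 \cdot 139 = 4 + 278 = 282$)
$E{\left(T \right)} = \frac{1}{72} - \frac{T}{4}$ ($E{\left(T \right)} = \frac{T 6 - \frac{1}{3}}{31 - 55} = \frac{6 T - \frac{1}{3}}{-24} = \left(- \frac{1}{3} + 6 T\right) \left(- \frac{1}{24}\right) = \frac{1}{72} - \frac{T}{4}$)
$E{\left(o{\left(14,6 \right)} \right)} - Q{\left(-160,\sqrt{X{\left(7,9 \right)} - 63} \right)} = \left(\frac{1}{72} - \frac{3}{2}\right) - 282 = - \frac{107}{72} - 282 = - \frac{20411}{72}$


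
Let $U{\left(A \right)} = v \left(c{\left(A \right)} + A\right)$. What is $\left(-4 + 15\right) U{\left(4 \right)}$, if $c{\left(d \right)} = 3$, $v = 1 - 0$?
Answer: $77$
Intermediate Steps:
$v = 1$ ($v = 1 + 0 = 1$)
$U{\left(A \right)} = 3 + A$ ($U{\left(A \right)} = 1 \left(3 + A\right) = 3 + A$)
$\left(-4 + 15\right) U{\left(4 \right)} = \left(-4 + 15\right) \left(3 + 4\right) = 11 \cdot 7 = 77$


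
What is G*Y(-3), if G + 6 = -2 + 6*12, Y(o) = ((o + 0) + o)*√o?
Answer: -384*I*√3 ≈ -665.11*I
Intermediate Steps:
Y(o) = 2*o^(3/2) (Y(o) = (o + o)*√o = (2*o)*√o = 2*o^(3/2))
G = 64 (G = -6 + (-2 + 6*12) = -6 + (-2 + 72) = -6 + 70 = 64)
G*Y(-3) = 64*(2*(-3)^(3/2)) = 64*(2*(-3*I*√3)) = 64*(-6*I*√3) = -384*I*√3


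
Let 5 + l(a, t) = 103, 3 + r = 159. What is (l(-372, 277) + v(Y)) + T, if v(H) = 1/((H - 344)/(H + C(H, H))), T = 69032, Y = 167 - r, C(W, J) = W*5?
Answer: 7673408/111 ≈ 69130.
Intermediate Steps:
r = 156 (r = -3 + 159 = 156)
l(a, t) = 98 (l(a, t) = -5 + 103 = 98)
C(W, J) = 5*W
Y = 11 (Y = 167 - 1*156 = 167 - 156 = 11)
v(H) = 6*H/(-344 + H) (v(H) = 1/((H - 344)/(H + 5*H)) = 1/((-344 + H)/((6*H))) = 1/((-344 + H)*(1/(6*H))) = 1/((-344 + H)/(6*H)) = 6*H/(-344 + H))
(l(-372, 277) + v(Y)) + T = (98 + 6*11/(-344 + 11)) + 69032 = (98 + 6*11/(-333)) + 69032 = (98 + 6*11*(-1/333)) + 69032 = (98 - 22/111) + 69032 = 10856/111 + 69032 = 7673408/111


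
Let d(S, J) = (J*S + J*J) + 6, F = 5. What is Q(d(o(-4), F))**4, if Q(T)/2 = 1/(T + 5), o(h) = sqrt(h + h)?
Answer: (18 + 5*I*sqrt(2))**(-4) ≈ 5.2522e-7 - 7.1299e-6*I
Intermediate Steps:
o(h) = sqrt(2)*sqrt(h) (o(h) = sqrt(2*h) = sqrt(2)*sqrt(h))
d(S, J) = 6 + J**2 + J*S (d(S, J) = (J*S + J**2) + 6 = (J**2 + J*S) + 6 = 6 + J**2 + J*S)
Q(T) = 2/(5 + T) (Q(T) = 2/(T + 5) = 2/(5 + T))
Q(d(o(-4), F))**4 = (2/(5 + (6 + 5**2 + 5*(sqrt(2)*sqrt(-4)))))**4 = (2/(5 + (6 + 25 + 5*(sqrt(2)*(2*I)))))**4 = (2/(5 + (6 + 25 + 5*(2*I*sqrt(2)))))**4 = (2/(5 + (6 + 25 + 10*I*sqrt(2))))**4 = (2/(5 + (31 + 10*I*sqrt(2))))**4 = (2/(36 + 10*I*sqrt(2)))**4 = 16/(36 + 10*I*sqrt(2))**4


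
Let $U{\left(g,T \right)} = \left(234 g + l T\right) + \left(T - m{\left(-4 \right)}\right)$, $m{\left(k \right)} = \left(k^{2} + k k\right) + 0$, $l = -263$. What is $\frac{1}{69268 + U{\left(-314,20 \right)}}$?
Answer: $- \frac{1}{9480} \approx -0.00010549$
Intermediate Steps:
$m{\left(k \right)} = 2 k^{2}$ ($m{\left(k \right)} = \left(k^{2} + k^{2}\right) + 0 = 2 k^{2} + 0 = 2 k^{2}$)
$U{\left(g,T \right)} = -32 - 262 T + 234 g$ ($U{\left(g,T \right)} = \left(234 g - 263 T\right) + \left(T - 2 \left(-4\right)^{2}\right) = \left(- 263 T + 234 g\right) + \left(T - 2 \cdot 16\right) = \left(- 263 T + 234 g\right) + \left(T - 32\right) = \left(- 263 T + 234 g\right) + \left(-32 + T\right) = -32 - 262 T + 234 g$)
$\frac{1}{69268 + U{\left(-314,20 \right)}} = \frac{1}{69268 - 78748} = \frac{1}{-9480} = - \frac{1}{9480}$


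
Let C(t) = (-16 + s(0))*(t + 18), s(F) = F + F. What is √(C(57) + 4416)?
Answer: 4*√201 ≈ 56.710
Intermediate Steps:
s(F) = 2*F
C(t) = -288 - 16*t (C(t) = (-16 + 2*0)*(t + 18) = (-16 + 0)*(18 + t) = -16*(18 + t) = -288 - 16*t)
√(C(57) + 4416) = √((-288 - 16*57) + 4416) = √((-288 - 912) + 4416) = √(-1200 + 4416) = √3216 = 4*√201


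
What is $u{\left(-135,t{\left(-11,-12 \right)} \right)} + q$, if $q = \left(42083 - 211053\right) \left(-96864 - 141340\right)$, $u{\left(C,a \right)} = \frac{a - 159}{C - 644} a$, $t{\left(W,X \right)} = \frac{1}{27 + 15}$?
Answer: $\frac{55308858150587957}{1374156} \approx 4.0249 \cdot 10^{10}$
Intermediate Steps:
$t{\left(W,X \right)} = \frac{1}{42}$
$u{\left(C,a \right)} = \frac{a \left(-159 + a\right)}{-644 + C}$ ($u{\left(C,a \right)} = \frac{-159 + a}{-644 + C} a = \frac{a \left(-159 + a\right)}{-644 + C}$)
$q = 40249329880$ ($q = \left(-168970\right) \left(-238204\right) = 40249329880$)
$u{\left(-135,t{\left(-11,-12 \right)} \right)} + q = \frac{-159 + \frac{1}{42}}{42 \left(-644 - 135\right)} + 40249329880 = \frac{1}{42} \frac{1}{-779} \left(- \frac{6677}{42}\right) + 40249329880 = \frac{1}{42} \left(- \frac{1}{779}\right) \left(- \frac{6677}{42}\right) + 40249329880 = \frac{6677}{1374156} + 40249329880 = \frac{55308858150587957}{1374156}$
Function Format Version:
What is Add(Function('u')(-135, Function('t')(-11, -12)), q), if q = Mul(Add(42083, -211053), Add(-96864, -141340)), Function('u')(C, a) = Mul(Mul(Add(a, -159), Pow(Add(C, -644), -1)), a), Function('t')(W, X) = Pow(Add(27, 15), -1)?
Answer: Rational(55308858150587957, 1374156) ≈ 4.0249e+10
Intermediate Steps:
Function('t')(W, X) = Rational(1, 42) (Function('t')(W, X) = Pow(42, -1) = Rational(1, 42))
Function('u')(C, a) = Mul(a, Pow(Add(-644, C), -1), Add(-159, a)) (Function('u')(C, a) = Mul(Mul(Add(-159, a), Pow(Add(-644, C), -1)), a) = Mul(Mul(Pow(Add(-644, C), -1), Add(-159, a)), a) = Mul(a, Pow(Add(-644, C), -1), Add(-159, a)))
q = 40249329880 (q = Mul(-168970, -238204) = 40249329880)
Add(Function('u')(-135, Function('t')(-11, -12)), q) = Add(Mul(Rational(1, 42), Pow(Add(-644, -135), -1), Add(-159, Rational(1, 42))), 40249329880) = Add(Mul(Rational(1, 42), Pow(-779, -1), Rational(-6677, 42)), 40249329880) = Add(Mul(Rational(1, 42), Rational(-1, 779), Rational(-6677, 42)), 40249329880) = Add(Rational(6677, 1374156), 40249329880) = Rational(55308858150587957, 1374156)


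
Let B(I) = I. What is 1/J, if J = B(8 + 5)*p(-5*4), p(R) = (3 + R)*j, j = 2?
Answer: -1/442 ≈ -0.0022624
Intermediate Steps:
p(R) = 6 + 2*R (p(R) = (3 + R)*2 = 6 + 2*R)
J = -442 (J = (8 + 5)*(6 + 2*(-5*4)) = 13*(6 + 2*(-20)) = 13*(6 - 40) = 13*(-34) = -442)
1/J = 1/(-442) = -1/442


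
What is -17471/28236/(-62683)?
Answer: 17471/1769917188 ≈ 9.8711e-6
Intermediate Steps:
-17471/28236/(-62683) = -17471*1/28236*(-1/62683) = -17471/28236*(-1/62683) = 17471/1769917188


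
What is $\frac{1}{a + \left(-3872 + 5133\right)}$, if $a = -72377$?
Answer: $- \frac{1}{71116} \approx -1.4062 \cdot 10^{-5}$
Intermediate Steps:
$\frac{1}{a + \left(-3872 + 5133\right)} = \frac{1}{-72377 + \left(-3872 + 5133\right)} = \frac{1}{-72377 + 1261} = \frac{1}{-71116} = - \frac{1}{71116}$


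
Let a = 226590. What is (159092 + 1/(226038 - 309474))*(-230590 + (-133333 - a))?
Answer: -7838469627546943/83436 ≈ -9.3946e+10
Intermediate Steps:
(159092 + 1/(226038 - 309474))*(-230590 + (-133333 - a)) = (159092 + 1/(226038 - 309474))*(-230590 + (-133333 - 1*226590)) = (159092 + 1/(-83436))*(-230590 + (-133333 - 226590)) = (159092 - 1/83436)*(-230590 - 359923) = (13274000111/83436)*(-590513) = -7838469627546943/83436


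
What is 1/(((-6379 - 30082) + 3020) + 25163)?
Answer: -1/8278 ≈ -0.00012080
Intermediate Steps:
1/(((-6379 - 30082) + 3020) + 25163) = 1/((-36461 + 3020) + 25163) = 1/(-33441 + 25163) = 1/(-8278) = -1/8278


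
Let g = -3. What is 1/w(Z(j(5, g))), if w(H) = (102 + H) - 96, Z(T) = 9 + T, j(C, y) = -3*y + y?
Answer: 1/21 ≈ 0.047619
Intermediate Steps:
j(C, y) = -2*y
w(H) = 6 + H
1/w(Z(j(5, g))) = 1/(6 + (9 - 2*(-3))) = 1/(6 + (9 + 6)) = 1/(6 + 15) = 1/21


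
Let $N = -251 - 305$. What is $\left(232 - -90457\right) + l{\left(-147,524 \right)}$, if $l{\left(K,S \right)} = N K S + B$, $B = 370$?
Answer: $42918627$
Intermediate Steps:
$N = -556$ ($N = -251 - 305 = -556$)
$l{\left(K,S \right)} = 370 - 556 K S$ ($l{\left(K,S \right)} = - 556 K S + 370 = 370 - 556 K S$)
$\left(232 - -90457\right) + l{\left(-147,524 \right)} = \left(232 - -90457\right) - \left(-370 - 42827568\right) = \left(232 + 90457\right) + \left(370 + 42827568\right) = 90689 + 42827938 = 42918627$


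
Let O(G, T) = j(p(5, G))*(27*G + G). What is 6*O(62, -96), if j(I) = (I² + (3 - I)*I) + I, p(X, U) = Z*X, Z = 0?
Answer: 0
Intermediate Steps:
p(X, U) = 0 (p(X, U) = 0*X = 0)
j(I) = I + I² + I*(3 - I) (j(I) = (I² + I*(3 - I)) + I = I + I² + I*(3 - I))
O(G, T) = 0 (O(G, T) = (4*0)*(27*G + G) = 0*(28*G) = 0)
6*O(62, -96) = 6*0 = 0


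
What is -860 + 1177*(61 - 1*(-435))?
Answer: 582932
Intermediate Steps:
-860 + 1177*(61 - 1*(-435)) = -860 + 1177*(61 + 435) = -860 + 1177*496 = -860 + 583792 = 582932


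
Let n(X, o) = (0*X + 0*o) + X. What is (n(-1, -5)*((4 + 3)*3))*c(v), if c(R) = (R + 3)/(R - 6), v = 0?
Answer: 21/2 ≈ 10.500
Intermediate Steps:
n(X, o) = X (n(X, o) = (0 + 0) + X = 0 + X = X)
c(R) = (3 + R)/(-6 + R)
(n(-1, -5)*((4 + 3)*3))*c(v) = (-(4 + 3)*3)*((3 + 0)/(-6 + 0)) = (-7*3)*(3/(-6)) = (-1*21)*(-1/6*3) = -21*(-1/2) = 21/2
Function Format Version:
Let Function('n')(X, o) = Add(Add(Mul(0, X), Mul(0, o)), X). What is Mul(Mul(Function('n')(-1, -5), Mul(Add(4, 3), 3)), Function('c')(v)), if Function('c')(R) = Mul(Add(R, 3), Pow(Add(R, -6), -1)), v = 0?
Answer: Rational(21, 2) ≈ 10.500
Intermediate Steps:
Function('n')(X, o) = X (Function('n')(X, o) = Add(Add(0, 0), X) = Add(0, X) = X)
Function('c')(R) = Mul(Pow(Add(-6, R), -1), Add(3, R)) (Function('c')(R) = Mul(Add(3, R), Pow(Add(-6, R), -1)) = Mul(Pow(Add(-6, R), -1), Add(3, R)))
Mul(Mul(Function('n')(-1, -5), Mul(Add(4, 3), 3)), Function('c')(v)) = Mul(Mul(-1, Mul(Add(4, 3), 3)), Mul(Pow(Add(-6, 0), -1), Add(3, 0))) = Mul(Mul(-1, Mul(7, 3)), Mul(Pow(-6, -1), 3)) = Mul(Mul(-1, 21), Mul(Rational(-1, 6), 3)) = Mul(-21, Rational(-1, 2)) = Rational(21, 2)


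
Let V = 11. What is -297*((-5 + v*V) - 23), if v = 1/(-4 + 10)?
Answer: 15543/2 ≈ 7771.5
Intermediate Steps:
v = 1/6 ≈ 0.16667
-297*((-5 + v*V) - 23) = -297*((-5 + (1/6)*11) - 23) = -297*((-5 + 11/6) - 23) = -297*(-19/6 - 23) = -297*(-157/6) = 15543/2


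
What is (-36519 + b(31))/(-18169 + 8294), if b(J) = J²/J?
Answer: 36488/9875 ≈ 3.6950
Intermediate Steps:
b(J) = J
(-36519 + b(31))/(-18169 + 8294) = (-36519 + 31)/(-18169 + 8294) = -36488/(-9875) = -36488*(-1/9875) = 36488/9875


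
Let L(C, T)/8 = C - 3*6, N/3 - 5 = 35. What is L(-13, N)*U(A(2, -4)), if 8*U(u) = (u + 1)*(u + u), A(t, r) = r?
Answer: -744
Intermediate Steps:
N = 120 (N = 15 + 3*35 = 15 + 105 = 120)
U(u) = u*(1 + u)/4 (U(u) = ((u + 1)*(u + u))/8 = ((1 + u)*(2*u))/8 = (2*u*(1 + u))/8 = u*(1 + u)/4)
L(C, T) = -144 + 8*C (L(C, T) = 8*(C - 3*6) = 8*(C - 18) = 8*(-18 + C) = -144 + 8*C)
L(-13, N)*U(A(2, -4)) = (-144 + 8*(-13))*((1/4)*(-4)*(1 - 4)) = (-144 - 104)*((1/4)*(-4)*(-3)) = -248*3 = -744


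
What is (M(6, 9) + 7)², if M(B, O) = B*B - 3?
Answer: 1600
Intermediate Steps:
M(B, O) = -3 + B² (M(B, O) = B² - 3 = -3 + B²)
(M(6, 9) + 7)² = ((-3 + 6²) + 7)² = ((-3 + 36) + 7)² = (33 + 7)² = 40² = 1600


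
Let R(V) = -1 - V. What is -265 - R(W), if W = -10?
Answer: -274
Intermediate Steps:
-265 - R(W) = -265 - (-1 - 1*(-10)) = -265 - (-1 + 10) = -265 - 1*9 = -265 - 9 = -274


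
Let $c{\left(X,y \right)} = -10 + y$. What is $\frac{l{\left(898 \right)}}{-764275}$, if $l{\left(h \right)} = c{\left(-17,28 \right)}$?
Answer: $- \frac{18}{764275} \approx -2.3552 \cdot 10^{-5}$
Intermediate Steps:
$l{\left(h \right)} = 18$ ($l{\left(h \right)} = -10 + 28 = 18$)
$\frac{l{\left(898 \right)}}{-764275} = \frac{18}{-764275} = 18 \left(- \frac{1}{764275}\right) = - \frac{18}{764275}$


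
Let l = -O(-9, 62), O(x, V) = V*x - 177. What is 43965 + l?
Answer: 44700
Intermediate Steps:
O(x, V) = -177 + V*x
l = 735 (l = -(-177 + 62*(-9)) = -(-177 - 558) = -1*(-735) = 735)
43965 + l = 43965 + 735 = 44700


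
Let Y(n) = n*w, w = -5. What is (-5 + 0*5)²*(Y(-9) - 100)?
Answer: -1375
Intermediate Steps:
Y(n) = -5*n (Y(n) = n*(-5) = -5*n)
(-5 + 0*5)²*(Y(-9) - 100) = (-5 + 0*5)²*(-5*(-9) - 100) = (-5 + 0)²*(45 - 100) = (-5)²*(-55) = 25*(-55) = -1375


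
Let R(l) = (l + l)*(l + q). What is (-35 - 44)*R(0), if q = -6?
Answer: 0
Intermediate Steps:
R(l) = 2*l*(-6 + l) (R(l) = (l + l)*(l - 6) = (2*l)*(-6 + l) = 2*l*(-6 + l))
(-35 - 44)*R(0) = (-35 - 44)*(2*0*(-6 + 0)) = -158*0*(-6) = -79*0 = 0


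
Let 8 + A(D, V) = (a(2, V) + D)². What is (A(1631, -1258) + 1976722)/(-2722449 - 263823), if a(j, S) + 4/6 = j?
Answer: -41771035/26876448 ≈ -1.5542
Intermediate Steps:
a(j, S) = -⅔ + j
A(D, V) = -8 + (4/3 + D)² (A(D, V) = -8 + ((-⅔ + 2) + D)² = -8 + (4/3 + D)²)
(A(1631, -1258) + 1976722)/(-2722449 - 263823) = ((-8 + (4 + 3*1631)²/9) + 1976722)/(-2722449 - 263823) = ((-8 + (4 + 4893)²/9) + 1976722)/(-2986272) = ((-8 + (⅑)*4897²) + 1976722)*(-1/2986272) = ((-8 + (⅑)*23980609) + 1976722)*(-1/2986272) = ((-8 + 23980609/9) + 1976722)*(-1/2986272) = (23980537/9 + 1976722)*(-1/2986272) = (41771035/9)*(-1/2986272) = -41771035/26876448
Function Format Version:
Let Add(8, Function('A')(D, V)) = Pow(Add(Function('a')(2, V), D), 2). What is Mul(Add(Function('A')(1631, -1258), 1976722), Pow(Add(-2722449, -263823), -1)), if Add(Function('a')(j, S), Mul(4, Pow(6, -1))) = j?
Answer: Rational(-41771035, 26876448) ≈ -1.5542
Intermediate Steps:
Function('a')(j, S) = Add(Rational(-2, 3), j)
Function('A')(D, V) = Add(-8, Pow(Add(Rational(4, 3), D), 2)) (Function('A')(D, V) = Add(-8, Pow(Add(Add(Rational(-2, 3), 2), D), 2)) = Add(-8, Pow(Add(Rational(4, 3), D), 2)))
Mul(Add(Function('A')(1631, -1258), 1976722), Pow(Add(-2722449, -263823), -1)) = Mul(Add(Add(-8, Mul(Rational(1, 9), Pow(Add(4, Mul(3, 1631)), 2))), 1976722), Pow(Add(-2722449, -263823), -1)) = Mul(Add(Add(-8, Mul(Rational(1, 9), Pow(Add(4, 4893), 2))), 1976722), Pow(-2986272, -1)) = Mul(Add(Add(-8, Mul(Rational(1, 9), Pow(4897, 2))), 1976722), Rational(-1, 2986272)) = Mul(Add(Add(-8, Mul(Rational(1, 9), 23980609)), 1976722), Rational(-1, 2986272)) = Mul(Add(Add(-8, Rational(23980609, 9)), 1976722), Rational(-1, 2986272)) = Mul(Add(Rational(23980537, 9), 1976722), Rational(-1, 2986272)) = Mul(Rational(41771035, 9), Rational(-1, 2986272)) = Rational(-41771035, 26876448)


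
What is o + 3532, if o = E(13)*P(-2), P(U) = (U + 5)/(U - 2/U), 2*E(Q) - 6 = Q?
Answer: 7007/2 ≈ 3503.5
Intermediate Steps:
E(Q) = 3 + Q/2
P(U) = (5 + U)/(U - 2/U)
o = -57/2 (o = (3 + (½)*13)*(-2*(5 - 2)/(-2 + (-2)²)) = (3 + 13/2)*(-2*3/(-2 + 4)) = 19*(-2*3/2)/2 = 19*(-2*½*3)/2 = (19/2)*(-3) = -57/2 ≈ -28.500)
o + 3532 = -57/2 + 3532 = 7007/2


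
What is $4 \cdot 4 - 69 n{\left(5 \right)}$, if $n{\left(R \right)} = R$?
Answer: $-329$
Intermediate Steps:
$4 \cdot 4 - 69 n{\left(5 \right)} = 4 \cdot 4 - 345 = 16 - 345 = -329$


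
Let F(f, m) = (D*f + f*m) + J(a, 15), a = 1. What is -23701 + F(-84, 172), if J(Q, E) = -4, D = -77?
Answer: -31685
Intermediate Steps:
F(f, m) = -4 - 77*f + f*m (F(f, m) = (-77*f + f*m) - 4 = -4 - 77*f + f*m)
-23701 + F(-84, 172) = -23701 + (-4 - 77*(-84) - 84*172) = -23701 + (-4 + 6468 - 14448) = -23701 - 7984 = -31685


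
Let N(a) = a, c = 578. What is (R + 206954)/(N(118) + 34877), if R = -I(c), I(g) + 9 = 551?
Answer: 68804/11665 ≈ 5.8983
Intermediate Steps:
I(g) = 542 (I(g) = -9 + 551 = 542)
R = -542 (R = -1*542 = -542)
(R + 206954)/(N(118) + 34877) = (-542 + 206954)/(118 + 34877) = 206412/34995 = 206412*(1/34995) = 68804/11665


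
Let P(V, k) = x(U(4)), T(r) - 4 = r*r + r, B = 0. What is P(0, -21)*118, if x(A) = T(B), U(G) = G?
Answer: 472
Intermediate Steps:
T(r) = 4 + r + r**2 (T(r) = 4 + (r*r + r) = 4 + (r**2 + r) = 4 + (r + r**2) = 4 + r + r**2)
x(A) = 4 (x(A) = 4 + 0 + 0**2 = 4 + 0 + 0 = 4)
P(V, k) = 4
P(0, -21)*118 = 4*118 = 472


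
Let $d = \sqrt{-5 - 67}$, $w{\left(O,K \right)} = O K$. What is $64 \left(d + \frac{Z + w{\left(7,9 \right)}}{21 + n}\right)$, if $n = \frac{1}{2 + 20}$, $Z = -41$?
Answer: $\frac{30976}{463} + 384 i \sqrt{2} \approx 66.903 + 543.06 i$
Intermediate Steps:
$w{\left(O,K \right)} = K O$
$n = \frac{1}{22} \approx 0.045455$
$d = 6 i \sqrt{2}$ ($d = \sqrt{-72} = 6 i \sqrt{2} \approx 8.4853 i$)
$64 \left(d + \frac{Z + w{\left(7,9 \right)}}{21 + n}\right) = 64 \left(6 i \sqrt{2} + \frac{-41 + 9 \cdot 7}{21 + \frac{1}{22}}\right) = 64 \left(6 i \sqrt{2} + \frac{-41 + 63}{\frac{463}{22}}\right) = 64 \left(6 i \sqrt{2} + 22 \cdot \frac{22}{463}\right) = 64 \left(6 i \sqrt{2} + \frac{484}{463}\right) = 64 \left(\frac{484}{463} + 6 i \sqrt{2}\right) = \frac{30976}{463} + 384 i \sqrt{2}$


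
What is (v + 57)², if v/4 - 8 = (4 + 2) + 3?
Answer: 15625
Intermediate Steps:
v = 68 (v = 32 + 4*((4 + 2) + 3) = 32 + 4*(6 + 3) = 32 + 4*9 = 32 + 36 = 68)
(v + 57)² = (68 + 57)² = 125² = 15625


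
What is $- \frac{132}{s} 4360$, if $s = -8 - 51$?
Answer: $\frac{575520}{59} \approx 9754.6$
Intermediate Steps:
$s = -59$ ($s = -8 - 51 = -59$)
$- \frac{132}{s} 4360 = - \frac{132}{-59} \cdot 4360 = \left(-132\right) \left(- \frac{1}{59}\right) 4360 = \frac{132}{59} \cdot 4360 = \frac{575520}{59}$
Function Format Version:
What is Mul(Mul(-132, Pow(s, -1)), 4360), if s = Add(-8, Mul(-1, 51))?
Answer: Rational(575520, 59) ≈ 9754.6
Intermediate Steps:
s = -59 (s = Add(-8, -51) = -59)
Mul(Mul(-132, Pow(s, -1)), 4360) = Mul(Mul(-132, Pow(-59, -1)), 4360) = Mul(Mul(-132, Rational(-1, 59)), 4360) = Mul(Rational(132, 59), 4360) = Rational(575520, 59)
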